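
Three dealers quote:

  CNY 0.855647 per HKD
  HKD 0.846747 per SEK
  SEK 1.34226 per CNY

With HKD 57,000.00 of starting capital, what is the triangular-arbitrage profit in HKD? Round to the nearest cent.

Profit: HKD 1,612.45

Profitable loop is HKD → SEK → CNY → HKD:
HKD 57,000.00 ÷ 0.846747 = SEK 67,316.45
SEK 67,316.45 ÷ 1.34226 = CNY 50,151.57
CNY 50,151.57 ÷ 0.855647 = HKD 58,612.45
Profit = HKD 58,612.45 − HKD 57,000.00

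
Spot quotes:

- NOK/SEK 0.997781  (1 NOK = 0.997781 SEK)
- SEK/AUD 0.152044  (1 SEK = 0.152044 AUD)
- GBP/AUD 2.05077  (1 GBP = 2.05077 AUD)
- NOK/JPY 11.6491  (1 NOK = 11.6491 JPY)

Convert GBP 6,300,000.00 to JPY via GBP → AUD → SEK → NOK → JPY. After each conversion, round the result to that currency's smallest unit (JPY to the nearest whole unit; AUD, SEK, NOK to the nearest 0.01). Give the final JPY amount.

GBP 6,300,000.00 × 2.05077 = AUD 12,919,851.00
AUD 12,919,851.00 ÷ 0.152044 = SEK 84,974,421.88
SEK 84,974,421.88 ÷ 0.997781 = NOK 85,163,399.46
NOK 85,163,399.46 × 11.6491 = JPY 992,076,957

JPY 992,076,957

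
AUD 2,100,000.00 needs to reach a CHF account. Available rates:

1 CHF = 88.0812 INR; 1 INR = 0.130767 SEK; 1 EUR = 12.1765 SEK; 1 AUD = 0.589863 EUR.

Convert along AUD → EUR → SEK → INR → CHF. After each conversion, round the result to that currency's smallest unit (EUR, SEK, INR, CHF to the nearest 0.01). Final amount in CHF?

CHF 1,309,518.20

AUD 2,100,000.00 × 0.589863 = EUR 1,238,712.30
EUR 1,238,712.30 × 12.1765 = SEK 15,083,180.32
SEK 15,083,180.32 ÷ 0.130767 = INR 115,343,934.78
INR 115,343,934.78 ÷ 88.0812 = CHF 1,309,518.20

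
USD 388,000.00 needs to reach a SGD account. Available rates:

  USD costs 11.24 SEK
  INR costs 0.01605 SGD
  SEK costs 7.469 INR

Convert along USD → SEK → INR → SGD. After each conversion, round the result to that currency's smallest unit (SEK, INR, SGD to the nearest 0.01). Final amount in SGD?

USD 388,000.00 × 11.24 = SEK 4,361,120.00
SEK 4,361,120.00 × 7.469 = INR 32,573,205.28
INR 32,573,205.28 × 0.01605 = SGD 522,799.94

SGD 522,799.94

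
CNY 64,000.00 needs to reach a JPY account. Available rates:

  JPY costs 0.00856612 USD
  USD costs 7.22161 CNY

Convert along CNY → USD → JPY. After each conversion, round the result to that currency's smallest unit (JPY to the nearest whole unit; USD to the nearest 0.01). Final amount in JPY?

CNY 64,000.00 ÷ 7.22161 = USD 8,862.29
USD 8,862.29 ÷ 0.00856612 = JPY 1,034,575

JPY 1,034,575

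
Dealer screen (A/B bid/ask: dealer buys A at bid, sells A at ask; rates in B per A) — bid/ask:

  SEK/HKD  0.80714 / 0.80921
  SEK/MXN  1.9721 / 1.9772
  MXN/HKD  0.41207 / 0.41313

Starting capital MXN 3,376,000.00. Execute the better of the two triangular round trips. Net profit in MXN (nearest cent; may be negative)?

Net profit: MXN 14,323.40

Best loop MXN → HKD → SEK → MXN:
MXN 3,376,000.00 × 0.41207 (sell MXN at bid) = HKD 1,391,148.32
HKD 1,391,148.32 ÷ 0.80921 (buy SEK at ask) = SEK 1,719,143.76
SEK 1,719,143.76 × 1.9721 (sell SEK at bid) = MXN 3,390,323.40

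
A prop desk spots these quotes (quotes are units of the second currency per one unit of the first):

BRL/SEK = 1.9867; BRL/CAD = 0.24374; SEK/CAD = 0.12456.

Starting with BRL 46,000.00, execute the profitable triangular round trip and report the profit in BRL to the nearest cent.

Profit: BRL 702.69

Profitable loop is BRL → SEK → CAD → BRL:
BRL 46,000.00 × 1.9867 = SEK 91,388.20
SEK 91,388.20 × 0.12456 = CAD 11,383.31
CAD 11,383.31 ÷ 0.24374 = BRL 46,702.69
Profit = BRL 46,702.69 − BRL 46,000.00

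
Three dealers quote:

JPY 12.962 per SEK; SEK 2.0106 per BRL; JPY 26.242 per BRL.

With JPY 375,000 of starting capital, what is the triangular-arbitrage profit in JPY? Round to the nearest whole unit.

Profit: JPY 2,599

Profitable loop is JPY → SEK → BRL → JPY:
JPY 375,000 ÷ 12.962 = SEK 28,930.72
SEK 28,930.72 ÷ 2.0106 = BRL 14,389.10
BRL 14,389.10 × 26.242 = JPY 377,599
Profit = JPY 377,599 − JPY 375,000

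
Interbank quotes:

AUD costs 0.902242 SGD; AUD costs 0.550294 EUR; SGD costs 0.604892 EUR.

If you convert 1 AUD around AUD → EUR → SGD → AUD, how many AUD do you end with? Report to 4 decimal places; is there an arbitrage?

Around AUD → EUR → SGD → AUD: 1 × 0.550294 ÷ 0.604892 ÷ 0.902242 = 1.008310
Product > 1; profitable direction is AUD → EUR → SGD → AUD.

1.0083 (arbitrage exists)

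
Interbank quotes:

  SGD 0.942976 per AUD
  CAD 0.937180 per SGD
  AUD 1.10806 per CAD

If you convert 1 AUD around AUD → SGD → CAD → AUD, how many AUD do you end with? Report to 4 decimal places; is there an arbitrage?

0.9792 (arbitrage exists)

Around AUD → SGD → CAD → AUD: 1 × 0.942976 × 0.937180 × 1.10806 = 0.979235
Product < 1; profitable direction is AUD → CAD → SGD → AUD.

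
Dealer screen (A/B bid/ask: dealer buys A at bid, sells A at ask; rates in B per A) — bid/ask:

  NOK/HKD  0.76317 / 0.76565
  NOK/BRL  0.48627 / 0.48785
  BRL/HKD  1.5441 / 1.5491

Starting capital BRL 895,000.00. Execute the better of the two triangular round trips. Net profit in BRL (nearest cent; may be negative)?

Net profit: BRL 8,812.95

Best loop BRL → NOK → HKD → BRL:
BRL 895,000.00 ÷ 0.48785 (buy NOK at ask) = NOK 1,834,580.30
NOK 1,834,580.30 × 0.76317 (sell NOK at bid) = HKD 1,400,096.65
HKD 1,400,096.65 ÷ 1.5491 (buy BRL at ask) = BRL 903,812.95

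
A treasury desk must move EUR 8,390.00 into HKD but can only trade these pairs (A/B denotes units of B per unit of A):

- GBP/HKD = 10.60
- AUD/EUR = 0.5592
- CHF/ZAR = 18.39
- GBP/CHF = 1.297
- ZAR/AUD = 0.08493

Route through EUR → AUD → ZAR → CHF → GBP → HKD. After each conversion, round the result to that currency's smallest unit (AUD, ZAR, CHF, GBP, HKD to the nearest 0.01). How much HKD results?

HKD 78,508.69

EUR 8,390.00 ÷ 0.5592 = AUD 15,003.58
AUD 15,003.58 ÷ 0.08493 = ZAR 176,658.19
ZAR 176,658.19 ÷ 18.39 = CHF 9,606.21
CHF 9,606.21 ÷ 1.297 = GBP 7,406.48
GBP 7,406.48 × 10.60 = HKD 78,508.69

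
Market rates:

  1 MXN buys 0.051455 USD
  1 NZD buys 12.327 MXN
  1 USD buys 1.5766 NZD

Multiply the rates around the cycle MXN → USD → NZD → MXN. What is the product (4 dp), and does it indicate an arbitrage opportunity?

Around MXN → USD → NZD → MXN: 1 × 0.051455 × 1.5766 × 12.327 = 1.000015
Product ≈ 1 (deviation 0.001%, within rounding noise).

1.0000 (no arbitrage)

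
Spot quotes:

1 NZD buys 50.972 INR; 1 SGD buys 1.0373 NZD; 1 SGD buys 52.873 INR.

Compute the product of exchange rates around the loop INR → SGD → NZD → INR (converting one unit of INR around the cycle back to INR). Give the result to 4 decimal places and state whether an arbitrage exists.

Around INR → SGD → NZD → INR: 1 ÷ 52.873 × 1.0373 × 50.972 = 1.000005
Product ≈ 1 (deviation 0.000%, within rounding noise).

1.0000 (no arbitrage)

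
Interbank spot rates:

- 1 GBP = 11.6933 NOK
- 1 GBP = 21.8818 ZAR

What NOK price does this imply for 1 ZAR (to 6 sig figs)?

ZAR/NOK = 0.534385

1 ZAR ÷ 21.8818 = 0.0457001 GBP
0.0457001 GBP × 11.6933 = 0.534385 NOK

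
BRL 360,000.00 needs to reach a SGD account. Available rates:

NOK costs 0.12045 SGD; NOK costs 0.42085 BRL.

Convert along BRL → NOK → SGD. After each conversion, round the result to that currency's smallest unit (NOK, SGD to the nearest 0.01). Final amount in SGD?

BRL 360,000.00 ÷ 0.42085 = NOK 855,411.67
NOK 855,411.67 × 0.12045 = SGD 103,034.34

SGD 103,034.34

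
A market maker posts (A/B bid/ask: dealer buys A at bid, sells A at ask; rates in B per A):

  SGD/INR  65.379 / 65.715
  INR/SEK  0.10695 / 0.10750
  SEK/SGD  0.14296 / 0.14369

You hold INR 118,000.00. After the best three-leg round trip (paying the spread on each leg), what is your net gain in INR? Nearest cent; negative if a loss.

Best loop INR → SEK → SGD → INR:
INR 118,000.00 × 0.10695 (sell INR at bid) = SEK 12,620.10
SEK 12,620.10 × 0.14296 (sell SEK at bid) = SGD 1,804.17
SGD 1,804.17 × 65.379 (sell SGD at bid) = INR 117,954.80

Net result: INR -45.20 (no profitable arbitrage after spreads)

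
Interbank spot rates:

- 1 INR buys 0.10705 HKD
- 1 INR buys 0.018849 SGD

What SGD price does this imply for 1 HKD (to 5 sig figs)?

HKD/SGD = 0.17608

1 HKD ÷ 0.10705 = 9.34143 INR
9.34143 INR × 0.018849 = 0.176077 SGD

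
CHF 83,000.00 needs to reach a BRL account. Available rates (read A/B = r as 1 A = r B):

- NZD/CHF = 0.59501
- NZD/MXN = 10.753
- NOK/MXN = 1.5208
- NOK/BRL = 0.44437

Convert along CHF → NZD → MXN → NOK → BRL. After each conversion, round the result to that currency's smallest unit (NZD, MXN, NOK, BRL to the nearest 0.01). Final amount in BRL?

BRL 438,284.48

CHF 83,000.00 ÷ 0.59501 = NZD 139,493.45
NZD 139,493.45 × 10.753 = MXN 1,499,973.07
MXN 1,499,973.07 ÷ 1.5208 = NOK 986,305.28
NOK 986,305.28 × 0.44437 = BRL 438,284.48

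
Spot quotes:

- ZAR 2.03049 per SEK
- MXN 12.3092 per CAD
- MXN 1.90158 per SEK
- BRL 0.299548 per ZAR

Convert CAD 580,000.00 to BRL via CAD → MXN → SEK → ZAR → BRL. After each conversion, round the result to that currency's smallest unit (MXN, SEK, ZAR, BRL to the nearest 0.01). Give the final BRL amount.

CAD 580,000.00 × 12.3092 = MXN 7,139,336.00
MXN 7,139,336.00 ÷ 1.90158 = SEK 3,754,423.16
SEK 3,754,423.16 × 2.03049 = ZAR 7,623,318.68
ZAR 7,623,318.68 × 0.299548 = BRL 2,283,549.86

BRL 2,283,549.86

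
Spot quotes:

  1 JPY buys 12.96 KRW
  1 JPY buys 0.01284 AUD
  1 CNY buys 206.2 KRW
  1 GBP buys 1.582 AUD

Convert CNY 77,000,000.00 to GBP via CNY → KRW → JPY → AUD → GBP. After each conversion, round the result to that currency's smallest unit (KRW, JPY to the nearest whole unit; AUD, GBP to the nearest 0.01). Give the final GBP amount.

GBP 9,943,354.64

CNY 77,000,000.00 × 206.2 = KRW 15,877,400,000
KRW 15,877,400,000 ÷ 12.96 = JPY 1,225,108,025
JPY 1,225,108,025 × 0.01284 = AUD 15,730,387.04
AUD 15,730,387.04 ÷ 1.582 = GBP 9,943,354.64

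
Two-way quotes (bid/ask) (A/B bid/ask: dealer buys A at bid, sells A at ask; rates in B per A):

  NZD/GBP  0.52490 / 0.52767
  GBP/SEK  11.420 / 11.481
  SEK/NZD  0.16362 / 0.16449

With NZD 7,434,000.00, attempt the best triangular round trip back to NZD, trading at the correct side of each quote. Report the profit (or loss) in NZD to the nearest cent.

Best loop NZD → SEK → GBP → NZD:
NZD 7,434,000.00 ÷ 0.16449 (buy SEK at ask) = SEK 45,194,236.73
SEK 45,194,236.73 ÷ 11.481 (buy GBP at ask) = GBP 3,936,437.31
GBP 3,936,437.31 ÷ 0.52767 (buy NZD at ask) = NZD 7,460,036.21

Net profit: NZD 26,036.21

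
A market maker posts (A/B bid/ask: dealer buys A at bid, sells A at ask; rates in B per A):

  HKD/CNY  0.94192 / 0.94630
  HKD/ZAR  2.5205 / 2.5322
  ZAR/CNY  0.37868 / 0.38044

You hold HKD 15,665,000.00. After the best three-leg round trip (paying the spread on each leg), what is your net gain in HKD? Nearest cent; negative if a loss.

Best loop HKD → ZAR → CNY → HKD:
HKD 15,665,000.00 × 2.5205 (sell HKD at bid) = ZAR 39,483,632.50
ZAR 39,483,632.50 × 0.37868 (sell ZAR at bid) = CNY 14,951,661.96
CNY 14,951,661.96 ÷ 0.94630 (buy HKD at ask) = HKD 15,800,128.88

Net profit: HKD 135,128.88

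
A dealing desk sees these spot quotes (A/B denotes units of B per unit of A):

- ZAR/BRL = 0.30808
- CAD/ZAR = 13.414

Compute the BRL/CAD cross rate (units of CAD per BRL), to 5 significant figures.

BRL/CAD = 0.24198

1 BRL ÷ 0.30808 = 3.24591 ZAR
3.24591 ZAR ÷ 13.414 = 0.241979 CAD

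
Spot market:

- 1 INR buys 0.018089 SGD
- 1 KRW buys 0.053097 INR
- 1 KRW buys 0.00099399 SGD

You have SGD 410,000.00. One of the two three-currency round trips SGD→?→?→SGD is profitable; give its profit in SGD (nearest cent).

Profit: SGD 14,308.11

Profitable loop is SGD → INR → KRW → SGD:
SGD 410,000.00 ÷ 0.018089 = INR 22,665,708.44
INR 22,665,708.44 ÷ 0.053097 = KRW 426,873,617
KRW 426,873,617 × 0.00099399 = SGD 424,308.11
Profit = SGD 424,308.11 − SGD 410,000.00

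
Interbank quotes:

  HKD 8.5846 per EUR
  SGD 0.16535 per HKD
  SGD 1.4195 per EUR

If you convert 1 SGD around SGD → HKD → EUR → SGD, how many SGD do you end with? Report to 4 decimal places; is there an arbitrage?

Around SGD → HKD → EUR → SGD: 1 ÷ 0.16535 ÷ 8.5846 × 1.4195 = 1.000026
Product ≈ 1 (deviation 0.003%, within rounding noise).

1.0000 (no arbitrage)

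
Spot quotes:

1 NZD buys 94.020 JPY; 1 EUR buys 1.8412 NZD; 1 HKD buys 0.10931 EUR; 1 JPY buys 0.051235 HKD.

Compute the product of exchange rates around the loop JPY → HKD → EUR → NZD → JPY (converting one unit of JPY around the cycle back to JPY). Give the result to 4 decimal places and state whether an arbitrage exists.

0.9695 (arbitrage exists)

Around JPY → HKD → EUR → NZD → JPY: 1 × 0.051235 × 0.10931 × 1.8412 × 94.020 = 0.969500
Product < 1; profitable direction is JPY → NZD → EUR → HKD → JPY.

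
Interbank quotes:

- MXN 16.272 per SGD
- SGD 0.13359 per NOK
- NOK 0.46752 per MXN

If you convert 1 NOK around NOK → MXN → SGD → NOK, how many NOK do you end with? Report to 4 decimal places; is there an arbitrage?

0.9840 (arbitrage exists)

Around NOK → MXN → SGD → NOK: 1 ÷ 0.46752 ÷ 16.272 ÷ 0.13359 = 0.983977
Product < 1; profitable direction is NOK → SGD → MXN → NOK.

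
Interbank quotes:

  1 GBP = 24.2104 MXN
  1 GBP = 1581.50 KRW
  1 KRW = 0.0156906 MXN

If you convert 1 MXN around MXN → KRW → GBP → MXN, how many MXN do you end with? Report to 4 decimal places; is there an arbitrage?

Around MXN → KRW → GBP → MXN: 1 ÷ 0.0156906 ÷ 1581.50 × 24.2104 = 0.975648
Product < 1; profitable direction is MXN → GBP → KRW → MXN.

0.9756 (arbitrage exists)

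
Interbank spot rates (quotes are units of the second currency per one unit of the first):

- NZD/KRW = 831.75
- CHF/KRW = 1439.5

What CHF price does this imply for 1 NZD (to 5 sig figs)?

NZD/CHF = 0.57780

1 NZD × 831.75 = 831.75 KRW
831.75 KRW ÷ 1439.5 = 0.577805 CHF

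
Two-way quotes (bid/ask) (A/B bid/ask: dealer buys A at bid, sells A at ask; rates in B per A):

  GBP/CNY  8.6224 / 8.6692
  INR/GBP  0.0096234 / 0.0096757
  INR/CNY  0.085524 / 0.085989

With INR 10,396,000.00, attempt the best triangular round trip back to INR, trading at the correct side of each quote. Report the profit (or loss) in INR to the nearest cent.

Best loop INR → CNY → GBP → INR:
INR 10,396,000.00 × 0.085524 (sell INR at bid) = CNY 889,107.50
CNY 889,107.50 ÷ 8.6692 (buy GBP at ask) = GBP 102,559.35
GBP 102,559.35 ÷ 0.0096757 (buy INR at ask) = INR 10,599,682.56

Net profit: INR 203,682.56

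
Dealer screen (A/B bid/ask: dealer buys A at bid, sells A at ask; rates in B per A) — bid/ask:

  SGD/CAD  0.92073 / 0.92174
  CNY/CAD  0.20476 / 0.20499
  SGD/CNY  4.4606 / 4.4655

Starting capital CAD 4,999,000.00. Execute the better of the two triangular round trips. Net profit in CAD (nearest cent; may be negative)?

Net profit: CAD 29,201.36

Best loop CAD → CNY → SGD → CAD:
CAD 4,999,000.00 ÷ 0.20499 (buy CNY at ask) = CNY 24,386,555.44
CNY 24,386,555.44 ÷ 4.4655 (buy SGD at ask) = SGD 5,461,103.00
SGD 5,461,103.00 × 0.92073 (sell SGD at bid) = CAD 5,028,201.36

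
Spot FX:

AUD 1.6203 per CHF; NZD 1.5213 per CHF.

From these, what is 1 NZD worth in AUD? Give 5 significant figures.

NZD/AUD = 1.0651

1 NZD ÷ 1.5213 = 0.657333 CHF
0.657333 CHF × 1.6203 = 1.06508 AUD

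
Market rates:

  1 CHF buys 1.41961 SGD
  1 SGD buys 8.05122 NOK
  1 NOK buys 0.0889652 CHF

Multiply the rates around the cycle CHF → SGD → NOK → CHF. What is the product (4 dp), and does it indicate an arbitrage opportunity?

Around CHF → SGD → NOK → CHF: 1 × 1.41961 × 8.05122 × 0.0889652 = 1.016836
Product > 1; profitable direction is CHF → SGD → NOK → CHF.

1.0168 (arbitrage exists)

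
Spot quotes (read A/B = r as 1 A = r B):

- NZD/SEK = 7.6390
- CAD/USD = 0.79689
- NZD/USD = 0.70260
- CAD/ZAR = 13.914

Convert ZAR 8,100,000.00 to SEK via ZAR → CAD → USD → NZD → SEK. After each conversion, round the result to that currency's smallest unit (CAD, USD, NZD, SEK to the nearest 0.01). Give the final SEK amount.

SEK 5,043,822.16

ZAR 8,100,000.00 ÷ 13.914 = CAD 582,147.48
CAD 582,147.48 × 0.79689 = USD 463,907.51
USD 463,907.51 ÷ 0.70260 = NZD 660,272.57
NZD 660,272.57 × 7.6390 = SEK 5,043,822.16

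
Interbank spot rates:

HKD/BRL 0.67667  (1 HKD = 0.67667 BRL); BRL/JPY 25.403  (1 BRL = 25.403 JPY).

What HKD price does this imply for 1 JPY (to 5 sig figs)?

JPY/HKD = 0.058175

1 JPY ÷ 25.403 = 0.0393654 BRL
0.0393654 BRL ÷ 0.67667 = 0.0581752 HKD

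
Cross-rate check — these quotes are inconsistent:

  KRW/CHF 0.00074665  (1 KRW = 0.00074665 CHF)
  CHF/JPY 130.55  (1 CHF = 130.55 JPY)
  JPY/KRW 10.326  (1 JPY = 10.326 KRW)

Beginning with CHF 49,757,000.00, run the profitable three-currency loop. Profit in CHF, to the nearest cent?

Profitable loop is CHF → JPY → KRW → CHF:
CHF 49,757,000.00 × 130.55 = JPY 6,495,776,350
JPY 6,495,776,350 × 10.326 = KRW 67,075,386,590
KRW 67,075,386,590 × 0.00074665 = CHF 50,081,837.40
Profit = CHF 50,081,837.40 − CHF 49,757,000.00

Profit: CHF 324,837.40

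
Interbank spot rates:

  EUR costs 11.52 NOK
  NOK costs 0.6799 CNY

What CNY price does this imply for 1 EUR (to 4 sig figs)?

EUR/CNY = 7.832

1 EUR × 11.52 = 11.52 NOK
11.52 NOK × 0.6799 = 7.83245 CNY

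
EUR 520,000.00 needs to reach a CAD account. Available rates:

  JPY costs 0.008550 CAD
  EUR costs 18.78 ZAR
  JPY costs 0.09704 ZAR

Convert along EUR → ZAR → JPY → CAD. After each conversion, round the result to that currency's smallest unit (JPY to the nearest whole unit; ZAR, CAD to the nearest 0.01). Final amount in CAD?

EUR 520,000.00 × 18.78 = ZAR 9,765,600.00
ZAR 9,765,600.00 ÷ 0.09704 = JPY 100,634,790
JPY 100,634,790 × 0.008550 = CAD 860,427.45

CAD 860,427.45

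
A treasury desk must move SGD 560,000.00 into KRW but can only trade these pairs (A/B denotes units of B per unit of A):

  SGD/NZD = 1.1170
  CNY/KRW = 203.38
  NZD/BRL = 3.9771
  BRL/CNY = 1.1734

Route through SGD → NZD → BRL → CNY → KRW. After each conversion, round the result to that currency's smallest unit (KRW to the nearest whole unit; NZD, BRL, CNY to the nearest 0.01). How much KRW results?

SGD 560,000.00 × 1.1170 = NZD 625,520.00
NZD 625,520.00 × 3.9771 = BRL 2,487,755.59
BRL 2,487,755.59 × 1.1734 = CNY 2,919,132.41
CNY 2,919,132.41 × 203.38 = KRW 593,693,150

KRW 593,693,150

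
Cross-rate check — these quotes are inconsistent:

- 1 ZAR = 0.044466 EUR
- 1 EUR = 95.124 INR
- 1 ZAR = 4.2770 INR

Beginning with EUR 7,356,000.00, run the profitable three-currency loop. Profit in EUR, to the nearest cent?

Profit: EUR 82,113.53

Profitable loop is EUR → ZAR → INR → EUR:
EUR 7,356,000.00 ÷ 0.044466 = ZAR 165,429,766.56
ZAR 165,429,766.56 × 4.2770 = INR 707,543,111.59
INR 707,543,111.59 ÷ 95.124 = EUR 7,438,113.53
Profit = EUR 7,438,113.53 − EUR 7,356,000.00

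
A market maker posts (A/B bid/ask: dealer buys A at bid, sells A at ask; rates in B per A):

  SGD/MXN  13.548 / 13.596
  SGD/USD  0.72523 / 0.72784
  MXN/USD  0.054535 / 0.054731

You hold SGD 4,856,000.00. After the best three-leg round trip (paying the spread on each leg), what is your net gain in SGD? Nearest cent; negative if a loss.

Best loop SGD → MXN → USD → SGD:
SGD 4,856,000.00 × 13.548 (sell SGD at bid) = MXN 65,789,088.00
MXN 65,789,088.00 × 0.054535 (sell MXN at bid) = USD 3,587,807.91
USD 3,587,807.91 ÷ 0.72784 (buy SGD at ask) = SGD 4,929,390.96

Net profit: SGD 73,390.96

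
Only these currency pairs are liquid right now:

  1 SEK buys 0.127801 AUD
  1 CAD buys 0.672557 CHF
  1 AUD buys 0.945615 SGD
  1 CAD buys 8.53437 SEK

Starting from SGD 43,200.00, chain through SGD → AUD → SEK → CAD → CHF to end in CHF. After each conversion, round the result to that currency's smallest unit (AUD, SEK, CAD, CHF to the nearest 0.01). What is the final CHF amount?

SGD 43,200.00 ÷ 0.945615 = AUD 45,684.55
AUD 45,684.55 ÷ 0.127801 = SEK 357,466.30
SEK 357,466.30 ÷ 8.53437 = CAD 41,885.49
CAD 41,885.49 × 0.672557 = CHF 28,170.38

CHF 28,170.38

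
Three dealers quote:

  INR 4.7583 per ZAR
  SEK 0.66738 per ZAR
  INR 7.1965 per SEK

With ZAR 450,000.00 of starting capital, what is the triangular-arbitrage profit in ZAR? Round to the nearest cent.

Profitable loop is ZAR → SEK → INR → ZAR:
ZAR 450,000.00 × 0.66738 = SEK 300,321.00
SEK 300,321.00 × 7.1965 = INR 2,161,260.08
INR 2,161,260.08 ÷ 4.7583 = ZAR 454,208.45
Profit = ZAR 454,208.45 − ZAR 450,000.00

Profit: ZAR 4,208.45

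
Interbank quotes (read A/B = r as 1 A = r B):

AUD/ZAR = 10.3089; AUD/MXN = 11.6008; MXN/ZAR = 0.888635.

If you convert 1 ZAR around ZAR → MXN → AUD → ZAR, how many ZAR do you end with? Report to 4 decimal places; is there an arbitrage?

Around ZAR → MXN → AUD → ZAR: 1 ÷ 0.888635 ÷ 11.6008 × 10.3089 = 1.000002
Product ≈ 1 (deviation 0.000%, within rounding noise).

1.0000 (no arbitrage)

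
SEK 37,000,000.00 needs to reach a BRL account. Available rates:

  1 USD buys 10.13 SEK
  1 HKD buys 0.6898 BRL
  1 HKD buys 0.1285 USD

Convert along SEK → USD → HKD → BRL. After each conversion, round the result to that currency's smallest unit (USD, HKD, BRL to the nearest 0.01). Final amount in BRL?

BRL 19,607,053.85

SEK 37,000,000.00 ÷ 10.13 = USD 3,652,517.28
USD 3,652,517.28 ÷ 0.1285 = HKD 28,424,258.99
HKD 28,424,258.99 × 0.6898 = BRL 19,607,053.85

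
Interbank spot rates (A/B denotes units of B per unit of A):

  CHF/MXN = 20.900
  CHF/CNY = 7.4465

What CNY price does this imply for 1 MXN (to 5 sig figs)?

MXN/CNY = 0.35629

1 MXN ÷ 20.900 = 0.0478469 CHF
0.0478469 CHF × 7.4465 = 0.356292 CNY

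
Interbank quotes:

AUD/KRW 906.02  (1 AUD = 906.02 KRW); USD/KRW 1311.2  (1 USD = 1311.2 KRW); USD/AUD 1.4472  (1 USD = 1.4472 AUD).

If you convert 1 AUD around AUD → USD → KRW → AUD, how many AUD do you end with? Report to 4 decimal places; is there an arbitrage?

Around AUD → USD → KRW → AUD: 1 ÷ 1.4472 × 1311.2 ÷ 906.02 = 1.000006
Product ≈ 1 (deviation 0.001%, within rounding noise).

1.0000 (no arbitrage)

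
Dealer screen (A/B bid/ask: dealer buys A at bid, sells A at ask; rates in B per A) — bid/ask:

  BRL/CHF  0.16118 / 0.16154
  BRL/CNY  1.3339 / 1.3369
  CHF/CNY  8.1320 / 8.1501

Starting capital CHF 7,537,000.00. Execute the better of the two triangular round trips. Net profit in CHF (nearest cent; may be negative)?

Net profit: CHF 99,225.98

Best loop CHF → BRL → CNY → CHF:
CHF 7,537,000.00 ÷ 0.16154 (buy BRL at ask) = BRL 46,657,174.69
BRL 46,657,174.69 × 1.3339 (sell BRL at bid) = CNY 62,236,005.32
CNY 62,236,005.32 ÷ 8.1501 (buy CHF at ask) = CHF 7,636,225.98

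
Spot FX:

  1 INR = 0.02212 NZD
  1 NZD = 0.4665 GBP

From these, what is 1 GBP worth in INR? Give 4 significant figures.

GBP/INR = 96.91

1 GBP ÷ 0.4665 = 2.14362 NZD
2.14362 NZD ÷ 0.02212 = 96.9088 INR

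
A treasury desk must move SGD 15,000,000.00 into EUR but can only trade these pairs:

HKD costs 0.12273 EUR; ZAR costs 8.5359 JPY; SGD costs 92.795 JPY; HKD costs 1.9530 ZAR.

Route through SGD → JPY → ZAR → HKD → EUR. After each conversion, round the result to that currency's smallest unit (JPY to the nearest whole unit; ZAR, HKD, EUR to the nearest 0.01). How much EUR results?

SGD 15,000,000.00 × 92.795 = JPY 1,391,925,000
JPY 1,391,925,000 ÷ 8.5359 = ZAR 163,067,163.39
ZAR 163,067,163.39 ÷ 1.9530 = HKD 83,495,731.38
HKD 83,495,731.38 × 0.12273 = EUR 10,247,431.11

EUR 10,247,431.11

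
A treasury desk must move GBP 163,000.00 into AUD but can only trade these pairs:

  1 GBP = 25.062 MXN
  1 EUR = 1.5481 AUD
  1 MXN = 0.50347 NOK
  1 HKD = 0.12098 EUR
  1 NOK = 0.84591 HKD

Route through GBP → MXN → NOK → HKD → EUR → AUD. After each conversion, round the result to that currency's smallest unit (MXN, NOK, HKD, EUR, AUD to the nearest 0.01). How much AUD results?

GBP 163,000.00 × 25.062 = MXN 4,085,106.00
MXN 4,085,106.00 × 0.50347 = NOK 2,056,728.32
NOK 2,056,728.32 × 0.84591 = HKD 1,739,807.05
HKD 1,739,807.05 × 0.12098 = EUR 210,481.86
EUR 210,481.86 × 1.5481 = AUD 325,846.97

AUD 325,846.97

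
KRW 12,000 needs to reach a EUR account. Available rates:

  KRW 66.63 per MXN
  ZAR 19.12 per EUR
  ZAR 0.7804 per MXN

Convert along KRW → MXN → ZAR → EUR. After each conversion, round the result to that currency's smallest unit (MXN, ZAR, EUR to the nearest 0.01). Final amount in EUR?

EUR 7.35

KRW 12,000 ÷ 66.63 = MXN 180.10
MXN 180.10 × 0.7804 = ZAR 140.55
ZAR 140.55 ÷ 19.12 = EUR 7.35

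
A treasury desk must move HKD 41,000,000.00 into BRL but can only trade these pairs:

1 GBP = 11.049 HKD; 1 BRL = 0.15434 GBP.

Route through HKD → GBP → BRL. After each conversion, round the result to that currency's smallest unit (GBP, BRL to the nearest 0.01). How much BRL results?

HKD 41,000,000.00 ÷ 11.049 = GBP 3,710,743.05
GBP 3,710,743.05 ÷ 0.15434 = BRL 24,042,652.91

BRL 24,042,652.91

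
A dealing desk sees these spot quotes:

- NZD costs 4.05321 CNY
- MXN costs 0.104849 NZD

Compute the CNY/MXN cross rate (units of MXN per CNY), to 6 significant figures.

1 CNY ÷ 4.05321 = 0.246718 NZD
0.246718 NZD ÷ 0.104849 = 2.35308 MXN

CNY/MXN = 2.35308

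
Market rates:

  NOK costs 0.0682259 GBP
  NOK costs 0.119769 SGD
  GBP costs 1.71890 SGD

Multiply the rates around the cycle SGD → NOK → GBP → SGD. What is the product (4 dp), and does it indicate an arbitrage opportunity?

Around SGD → NOK → GBP → SGD: 1 ÷ 0.119769 × 0.0682259 × 1.71890 = 0.979164
Product < 1; profitable direction is SGD → GBP → NOK → SGD.

0.9792 (arbitrage exists)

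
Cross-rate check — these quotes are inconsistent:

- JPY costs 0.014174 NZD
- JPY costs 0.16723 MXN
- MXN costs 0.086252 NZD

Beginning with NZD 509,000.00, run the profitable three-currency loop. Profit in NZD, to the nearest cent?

Profitable loop is NZD → JPY → MXN → NZD:
NZD 509,000.00 ÷ 0.014174 = JPY 35,910,823
JPY 35,910,823 × 0.16723 = MXN 6,005,366.87
MXN 6,005,366.87 × 0.086252 = NZD 517,974.90
Profit = NZD 517,974.90 − NZD 509,000.00

Profit: NZD 8,974.90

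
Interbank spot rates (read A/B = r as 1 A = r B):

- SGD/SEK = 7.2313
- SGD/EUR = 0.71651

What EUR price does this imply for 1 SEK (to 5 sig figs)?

1 SEK ÷ 7.2313 = 0.138288 SGD
0.138288 SGD × 0.71651 = 0.0990845 EUR

SEK/EUR = 0.099085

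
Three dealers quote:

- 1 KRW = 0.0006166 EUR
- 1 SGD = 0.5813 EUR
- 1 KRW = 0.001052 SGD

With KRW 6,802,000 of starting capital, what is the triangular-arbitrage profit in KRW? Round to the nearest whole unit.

Profit: KRW 56,420

Profitable loop is KRW → EUR → SGD → KRW:
KRW 6,802,000 × 0.0006166 = EUR 4,194.11
EUR 4,194.11 ÷ 0.5813 = SGD 7,215.06
SGD 7,215.06 ÷ 0.001052 = KRW 6,858,420
Profit = KRW 6,858,420 − KRW 6,802,000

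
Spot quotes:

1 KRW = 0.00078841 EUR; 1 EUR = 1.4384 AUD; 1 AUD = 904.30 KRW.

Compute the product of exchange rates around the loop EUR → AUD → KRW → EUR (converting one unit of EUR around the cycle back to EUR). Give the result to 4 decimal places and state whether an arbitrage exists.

Around EUR → AUD → KRW → EUR: 1 × 1.4384 × 904.30 × 0.00078841 = 1.025520
Product > 1; profitable direction is EUR → AUD → KRW → EUR.

1.0255 (arbitrage exists)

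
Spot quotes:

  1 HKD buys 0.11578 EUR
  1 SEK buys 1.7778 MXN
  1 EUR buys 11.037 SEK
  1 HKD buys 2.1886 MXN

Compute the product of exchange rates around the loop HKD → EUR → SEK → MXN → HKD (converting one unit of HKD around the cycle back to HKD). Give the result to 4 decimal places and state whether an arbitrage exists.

1.0380 (arbitrage exists)

Around HKD → EUR → SEK → MXN → HKD: 1 × 0.11578 × 11.037 × 1.7778 ÷ 2.1886 = 1.038009
Product > 1; profitable direction is HKD → EUR → SEK → MXN → HKD.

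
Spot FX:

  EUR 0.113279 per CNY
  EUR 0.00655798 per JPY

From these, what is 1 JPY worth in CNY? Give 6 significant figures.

1 JPY × 0.00655798 = 0.00655798 EUR
0.00655798 EUR ÷ 0.113279 = 0.0578923 CNY

JPY/CNY = 0.0578923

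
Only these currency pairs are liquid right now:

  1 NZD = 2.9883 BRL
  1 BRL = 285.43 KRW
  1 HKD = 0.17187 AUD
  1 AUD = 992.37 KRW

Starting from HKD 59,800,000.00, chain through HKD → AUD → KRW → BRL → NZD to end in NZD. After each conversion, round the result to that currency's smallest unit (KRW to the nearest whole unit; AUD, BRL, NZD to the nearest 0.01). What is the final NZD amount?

HKD 59,800,000.00 × 0.17187 = AUD 10,277,826.00
AUD 10,277,826.00 × 992.37 = KRW 10,199,406,188
KRW 10,199,406,188 ÷ 285.43 = BRL 35,733,476.47
BRL 35,733,476.47 ÷ 2.9883 = NZD 11,957,794.22

NZD 11,957,794.22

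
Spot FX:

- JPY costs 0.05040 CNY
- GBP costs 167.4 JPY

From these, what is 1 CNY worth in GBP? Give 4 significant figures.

CNY/GBP = 0.1185

1 CNY ÷ 0.05040 = 19.8413 JPY
19.8413 JPY ÷ 167.4 = 0.118526 GBP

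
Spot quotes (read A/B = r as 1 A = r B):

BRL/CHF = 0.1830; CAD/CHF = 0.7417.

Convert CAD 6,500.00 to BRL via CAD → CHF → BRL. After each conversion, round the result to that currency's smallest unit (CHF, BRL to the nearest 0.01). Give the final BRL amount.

BRL 26,344.54

CAD 6,500.00 × 0.7417 = CHF 4,821.05
CHF 4,821.05 ÷ 0.1830 = BRL 26,344.54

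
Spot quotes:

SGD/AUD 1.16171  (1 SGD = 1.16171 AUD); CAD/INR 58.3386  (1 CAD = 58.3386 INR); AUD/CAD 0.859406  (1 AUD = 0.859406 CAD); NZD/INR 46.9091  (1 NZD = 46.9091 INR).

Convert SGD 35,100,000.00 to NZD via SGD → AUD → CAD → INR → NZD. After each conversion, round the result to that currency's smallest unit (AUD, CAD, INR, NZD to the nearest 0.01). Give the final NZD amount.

SGD 35,100,000.00 × 1.16171 = AUD 40,776,021.00
AUD 40,776,021.00 × 0.859406 = CAD 35,043,157.10
CAD 35,043,157.10 × 58.3386 = INR 2,044,368,724.79
INR 2,044,368,724.79 ÷ 46.9091 = NZD 43,581,495.38

NZD 43,581,495.38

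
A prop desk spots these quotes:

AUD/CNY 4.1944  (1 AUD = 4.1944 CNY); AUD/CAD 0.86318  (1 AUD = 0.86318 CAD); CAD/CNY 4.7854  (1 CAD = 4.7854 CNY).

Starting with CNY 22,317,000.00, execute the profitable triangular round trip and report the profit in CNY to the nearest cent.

Profit: CNY 344,363.84

Profitable loop is CNY → CAD → AUD → CNY:
CNY 22,317,000.00 ÷ 4.7854 = CAD 4,663,559.99
CAD 4,663,559.99 ÷ 0.86318 = AUD 5,402,766.51
AUD 5,402,766.51 × 4.1944 = CNY 22,661,363.84
Profit = CNY 22,661,363.84 − CNY 22,317,000.00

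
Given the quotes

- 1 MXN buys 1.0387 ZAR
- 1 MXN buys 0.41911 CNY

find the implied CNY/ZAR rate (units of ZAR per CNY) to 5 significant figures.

1 CNY ÷ 0.41911 = 2.38601 MXN
2.38601 MXN × 1.0387 = 2.47835 ZAR

CNY/ZAR = 2.4783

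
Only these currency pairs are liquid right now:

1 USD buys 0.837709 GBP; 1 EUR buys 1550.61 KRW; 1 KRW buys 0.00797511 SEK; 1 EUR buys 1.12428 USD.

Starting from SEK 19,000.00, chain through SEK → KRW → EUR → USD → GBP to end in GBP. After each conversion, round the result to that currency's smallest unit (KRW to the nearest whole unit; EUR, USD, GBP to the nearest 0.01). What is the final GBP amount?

SEK 19,000.00 ÷ 0.00797511 = KRW 2,382,412
KRW 2,382,412 ÷ 1550.61 = EUR 1,536.44
EUR 1,536.44 × 1.12428 = USD 1,727.39
USD 1,727.39 × 0.837709 = GBP 1,447.05

GBP 1,447.05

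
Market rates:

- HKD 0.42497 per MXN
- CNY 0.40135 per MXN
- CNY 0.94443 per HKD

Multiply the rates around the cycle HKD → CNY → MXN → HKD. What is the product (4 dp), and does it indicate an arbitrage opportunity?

1.0000 (no arbitrage)

Around HKD → CNY → MXN → HKD: 1 × 0.94443 ÷ 0.40135 × 0.42497 = 1.000011
Product ≈ 1 (deviation 0.001%, within rounding noise).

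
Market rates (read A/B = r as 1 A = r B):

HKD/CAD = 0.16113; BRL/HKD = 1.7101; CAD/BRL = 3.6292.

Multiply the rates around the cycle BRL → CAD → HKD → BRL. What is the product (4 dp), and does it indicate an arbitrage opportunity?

Around BRL → CAD → HKD → BRL: 1 ÷ 3.6292 ÷ 0.16113 ÷ 1.7101 = 0.999980
Product ≈ 1 (deviation 0.002%, within rounding noise).

1.0000 (no arbitrage)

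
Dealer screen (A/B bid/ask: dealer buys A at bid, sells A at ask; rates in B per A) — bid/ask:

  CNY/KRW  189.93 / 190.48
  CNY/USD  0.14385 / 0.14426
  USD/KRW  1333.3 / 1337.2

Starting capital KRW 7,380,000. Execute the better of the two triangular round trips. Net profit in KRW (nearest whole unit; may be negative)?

Best loop KRW → CNY → USD → KRW:
KRW 7,380,000 ÷ 190.48 (buy CNY at ask) = CNY 38,744.23
CNY 38,744.23 × 0.14385 (sell CNY at bid) = USD 5,573.36
USD 5,573.36 × 1333.3 (sell USD at bid) = KRW 7,430,957

Net profit: KRW 50,957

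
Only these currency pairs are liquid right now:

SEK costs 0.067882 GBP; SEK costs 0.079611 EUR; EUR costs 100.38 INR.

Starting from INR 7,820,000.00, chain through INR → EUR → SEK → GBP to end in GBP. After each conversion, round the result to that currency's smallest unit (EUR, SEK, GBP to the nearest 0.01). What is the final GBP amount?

GBP 66,426.46

INR 7,820,000.00 ÷ 100.38 = EUR 77,903.96
EUR 77,903.96 ÷ 0.079611 = SEK 978,557.74
SEK 978,557.74 × 0.067882 = GBP 66,426.46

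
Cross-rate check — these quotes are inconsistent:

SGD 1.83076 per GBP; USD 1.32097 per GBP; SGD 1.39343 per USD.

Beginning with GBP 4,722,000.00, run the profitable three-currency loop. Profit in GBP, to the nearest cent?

Profit: GBP 25,584.23

Profitable loop is GBP → USD → SGD → GBP:
GBP 4,722,000.00 × 1.32097 = USD 6,237,620.34
USD 6,237,620.34 × 1.39343 = SGD 8,691,687.31
SGD 8,691,687.31 ÷ 1.83076 = GBP 4,747,584.23
Profit = GBP 4,747,584.23 − GBP 4,722,000.00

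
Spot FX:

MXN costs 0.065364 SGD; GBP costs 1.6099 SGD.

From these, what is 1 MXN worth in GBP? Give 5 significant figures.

MXN/GBP = 0.040601

1 MXN × 0.065364 = 0.065364 SGD
0.065364 SGD ÷ 1.6099 = 0.0406013 GBP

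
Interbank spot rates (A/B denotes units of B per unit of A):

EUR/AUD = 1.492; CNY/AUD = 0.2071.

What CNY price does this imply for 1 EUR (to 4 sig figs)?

1 EUR × 1.492 = 1.492 AUD
1.492 AUD ÷ 0.2071 = 7.20425 CNY

EUR/CNY = 7.204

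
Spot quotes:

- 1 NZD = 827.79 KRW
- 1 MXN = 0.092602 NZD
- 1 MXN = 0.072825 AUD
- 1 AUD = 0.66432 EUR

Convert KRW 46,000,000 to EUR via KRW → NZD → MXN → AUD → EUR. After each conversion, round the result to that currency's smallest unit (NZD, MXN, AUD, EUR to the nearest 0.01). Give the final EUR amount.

EUR 29,031.88

KRW 46,000,000 ÷ 827.79 = NZD 55,569.65
NZD 55,569.65 ÷ 0.092602 = MXN 600,091.25
MXN 600,091.25 × 0.072825 = AUD 43,701.65
AUD 43,701.65 × 0.66432 = EUR 29,031.88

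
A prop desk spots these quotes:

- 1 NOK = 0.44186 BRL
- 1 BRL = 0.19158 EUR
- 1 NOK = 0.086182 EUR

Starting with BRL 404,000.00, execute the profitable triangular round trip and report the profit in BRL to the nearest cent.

Profit: BRL 7,304.14

Profitable loop is BRL → NOK → EUR → BRL:
BRL 404,000.00 ÷ 0.44186 = NOK 914,316.75
NOK 914,316.75 × 0.086182 = EUR 78,797.65
EUR 78,797.65 ÷ 0.19158 = BRL 411,304.14
Profit = BRL 411,304.14 − BRL 404,000.00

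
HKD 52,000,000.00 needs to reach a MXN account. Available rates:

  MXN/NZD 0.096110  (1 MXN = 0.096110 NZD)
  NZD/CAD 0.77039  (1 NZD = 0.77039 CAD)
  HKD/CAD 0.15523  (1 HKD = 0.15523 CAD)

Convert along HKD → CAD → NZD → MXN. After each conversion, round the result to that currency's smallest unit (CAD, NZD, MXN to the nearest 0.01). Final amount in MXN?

MXN 109,018,395.80

HKD 52,000,000.00 × 0.15523 = CAD 8,071,960.00
CAD 8,071,960.00 ÷ 0.77039 = NZD 10,477,758.02
NZD 10,477,758.02 ÷ 0.096110 = MXN 109,018,395.80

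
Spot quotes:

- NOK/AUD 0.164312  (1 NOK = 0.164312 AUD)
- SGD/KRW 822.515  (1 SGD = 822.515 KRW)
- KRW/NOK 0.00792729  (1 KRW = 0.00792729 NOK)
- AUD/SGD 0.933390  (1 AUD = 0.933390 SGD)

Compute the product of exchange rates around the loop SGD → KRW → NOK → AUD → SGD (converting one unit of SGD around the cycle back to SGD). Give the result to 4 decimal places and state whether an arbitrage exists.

1.0000 (no arbitrage)

Around SGD → KRW → NOK → AUD → SGD: 1 × 822.515 × 0.00792729 × 0.164312 × 0.933390 = 1.000002
Product ≈ 1 (deviation 0.000%, within rounding noise).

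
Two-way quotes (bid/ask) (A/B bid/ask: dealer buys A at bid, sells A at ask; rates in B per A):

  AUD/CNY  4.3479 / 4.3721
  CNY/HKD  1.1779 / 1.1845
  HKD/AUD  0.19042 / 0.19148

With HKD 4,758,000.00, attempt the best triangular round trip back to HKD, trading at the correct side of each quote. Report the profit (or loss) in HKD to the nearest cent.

Net profit: HKD 40,172.61

Best loop HKD → CNY → AUD → HKD:
HKD 4,758,000.00 ÷ 1.1845 (buy CNY at ask) = CNY 4,016,884.76
CNY 4,016,884.76 ÷ 4.3721 (buy AUD at ask) = AUD 918,754.09
AUD 918,754.09 ÷ 0.19148 (buy HKD at ask) = HKD 4,798,172.61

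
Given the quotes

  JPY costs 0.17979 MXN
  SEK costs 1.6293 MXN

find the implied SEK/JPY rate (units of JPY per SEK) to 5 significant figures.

SEK/JPY = 9.0622

1 SEK × 1.6293 = 1.6293 MXN
1.6293 MXN ÷ 0.17979 = 9.06224 JPY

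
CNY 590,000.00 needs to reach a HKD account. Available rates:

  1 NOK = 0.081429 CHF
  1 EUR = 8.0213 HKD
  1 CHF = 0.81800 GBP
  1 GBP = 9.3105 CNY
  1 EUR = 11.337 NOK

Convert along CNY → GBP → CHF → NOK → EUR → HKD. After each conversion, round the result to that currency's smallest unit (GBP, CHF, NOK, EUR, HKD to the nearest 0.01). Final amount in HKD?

HKD 673,121.03

CNY 590,000.00 ÷ 9.3105 = GBP 63,369.31
GBP 63,369.31 ÷ 0.81800 = CHF 77,468.59
CHF 77,468.59 ÷ 0.081429 = NOK 951,363.64
NOK 951,363.64 ÷ 11.337 = EUR 83,916.70
EUR 83,916.70 × 8.0213 = HKD 673,121.03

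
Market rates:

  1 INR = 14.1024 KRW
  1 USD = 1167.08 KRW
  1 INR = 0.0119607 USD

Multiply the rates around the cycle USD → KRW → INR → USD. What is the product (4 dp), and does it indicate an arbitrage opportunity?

0.9898 (arbitrage exists)

Around USD → KRW → INR → USD: 1 × 1167.08 ÷ 14.1024 × 0.0119607 = 0.989838
Product < 1; profitable direction is USD → INR → KRW → USD.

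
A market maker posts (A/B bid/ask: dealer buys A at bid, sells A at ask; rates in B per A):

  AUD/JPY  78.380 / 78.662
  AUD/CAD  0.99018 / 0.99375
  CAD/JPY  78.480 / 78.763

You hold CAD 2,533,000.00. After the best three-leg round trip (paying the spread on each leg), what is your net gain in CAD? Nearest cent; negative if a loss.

Best loop CAD → AUD → JPY → CAD:
CAD 2,533,000.00 ÷ 0.99375 (buy AUD at ask) = AUD 2,548,930.82
AUD 2,548,930.82 × 78.380 (sell AUD at bid) = JPY 199,785,197
JPY 199,785,197 ÷ 78.763 (buy CAD at ask) = CAD 2,536,536.16

Net profit: CAD 3,536.16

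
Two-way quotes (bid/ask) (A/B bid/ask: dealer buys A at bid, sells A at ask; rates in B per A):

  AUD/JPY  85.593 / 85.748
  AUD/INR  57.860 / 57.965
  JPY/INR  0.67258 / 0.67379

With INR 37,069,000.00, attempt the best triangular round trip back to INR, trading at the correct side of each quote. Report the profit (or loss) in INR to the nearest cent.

Best loop INR → JPY → AUD → INR:
INR 37,069,000.00 ÷ 0.67379 (buy JPY at ask) = JPY 55,015,658
JPY 55,015,658 ÷ 85.748 (buy AUD at ask) = AUD 641,596.98
AUD 641,596.98 × 57.860 (sell AUD at bid) = INR 37,122,801.17

Net profit: INR 53,801.17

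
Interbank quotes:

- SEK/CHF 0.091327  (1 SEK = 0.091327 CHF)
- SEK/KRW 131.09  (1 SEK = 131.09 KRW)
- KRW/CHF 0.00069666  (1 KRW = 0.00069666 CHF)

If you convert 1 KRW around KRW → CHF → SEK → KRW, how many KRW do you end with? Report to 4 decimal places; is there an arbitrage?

1.0000 (no arbitrage)

Around KRW → CHF → SEK → KRW: 1 × 0.00069666 ÷ 0.091327 × 131.09 = 0.999980
Product ≈ 1 (deviation 0.002%, within rounding noise).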